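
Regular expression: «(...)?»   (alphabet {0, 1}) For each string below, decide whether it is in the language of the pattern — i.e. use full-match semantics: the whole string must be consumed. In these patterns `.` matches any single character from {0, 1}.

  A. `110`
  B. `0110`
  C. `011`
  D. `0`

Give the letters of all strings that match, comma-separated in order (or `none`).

A, C

A → match
B → no match
C → match
D → no match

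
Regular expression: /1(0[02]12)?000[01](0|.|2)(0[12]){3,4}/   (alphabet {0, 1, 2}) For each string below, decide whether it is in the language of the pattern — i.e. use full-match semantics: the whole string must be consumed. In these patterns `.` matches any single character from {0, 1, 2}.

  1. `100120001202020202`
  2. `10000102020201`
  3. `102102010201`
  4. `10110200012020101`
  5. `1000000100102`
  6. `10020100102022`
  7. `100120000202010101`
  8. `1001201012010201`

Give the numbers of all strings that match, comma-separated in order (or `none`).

1, 2, 7

1 → match
2 → match
3 → no match
4 → no match
5 → no match
6 → no match
7 → match
8 → no match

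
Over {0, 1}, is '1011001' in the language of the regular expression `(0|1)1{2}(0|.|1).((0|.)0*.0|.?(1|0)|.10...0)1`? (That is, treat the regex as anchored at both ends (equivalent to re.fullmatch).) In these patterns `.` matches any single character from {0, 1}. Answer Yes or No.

No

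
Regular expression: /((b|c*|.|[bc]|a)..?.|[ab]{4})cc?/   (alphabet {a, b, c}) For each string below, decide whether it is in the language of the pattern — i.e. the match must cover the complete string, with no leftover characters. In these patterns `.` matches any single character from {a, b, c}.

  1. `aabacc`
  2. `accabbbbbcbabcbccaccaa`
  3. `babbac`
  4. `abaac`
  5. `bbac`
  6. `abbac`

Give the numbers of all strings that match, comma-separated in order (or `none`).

1, 4, 5, 6

1. `aabacc` → match
2 → no match
3. `babbac` → no match
4. `abaac` → match
5. `bbac` → match
6. `abbac` → match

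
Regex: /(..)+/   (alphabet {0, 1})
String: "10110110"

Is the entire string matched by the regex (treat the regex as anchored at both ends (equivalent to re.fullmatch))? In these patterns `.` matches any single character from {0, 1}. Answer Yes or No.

Yes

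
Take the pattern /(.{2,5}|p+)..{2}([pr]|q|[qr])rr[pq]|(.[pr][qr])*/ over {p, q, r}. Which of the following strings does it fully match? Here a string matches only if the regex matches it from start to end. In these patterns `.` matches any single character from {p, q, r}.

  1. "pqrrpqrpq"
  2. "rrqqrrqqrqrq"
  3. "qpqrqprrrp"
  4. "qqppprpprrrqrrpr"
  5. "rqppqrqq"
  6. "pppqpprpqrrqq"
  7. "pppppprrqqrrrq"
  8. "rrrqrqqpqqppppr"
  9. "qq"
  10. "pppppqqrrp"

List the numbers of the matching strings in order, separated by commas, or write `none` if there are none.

3, 10

1 → no match
2 → no match
3 → match
4 → no match
5 → no match
6 → no match
7 → no match
8 → no match
9 → no match
10 → match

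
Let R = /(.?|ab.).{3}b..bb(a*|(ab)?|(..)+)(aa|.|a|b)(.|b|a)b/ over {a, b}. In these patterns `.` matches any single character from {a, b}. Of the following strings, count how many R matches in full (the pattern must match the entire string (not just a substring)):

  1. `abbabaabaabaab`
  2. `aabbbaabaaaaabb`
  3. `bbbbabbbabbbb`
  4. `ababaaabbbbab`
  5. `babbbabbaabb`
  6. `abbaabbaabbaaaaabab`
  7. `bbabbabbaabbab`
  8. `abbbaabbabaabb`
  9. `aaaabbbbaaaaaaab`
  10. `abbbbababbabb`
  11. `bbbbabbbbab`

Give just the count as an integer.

5

1 → no match
2 → no match
3 → match
4 → no match
5 → match
6 → match
7 → no match
8 → match
9 → no match
10 → no match
11 → match
Total matched: 5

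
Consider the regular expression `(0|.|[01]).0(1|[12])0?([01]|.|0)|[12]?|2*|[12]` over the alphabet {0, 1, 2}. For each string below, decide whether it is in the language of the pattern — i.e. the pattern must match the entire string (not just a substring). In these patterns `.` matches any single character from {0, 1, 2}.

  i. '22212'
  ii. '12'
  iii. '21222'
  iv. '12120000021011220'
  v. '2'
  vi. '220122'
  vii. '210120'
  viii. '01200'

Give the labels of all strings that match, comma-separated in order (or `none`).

i. '22212' → no match
ii. '12' → no match
iii. '21222' → no match
iv → no match
v. '2' → match
vi. '220122' → no match
vii. '210120' → no match
viii. '01200' → no match

v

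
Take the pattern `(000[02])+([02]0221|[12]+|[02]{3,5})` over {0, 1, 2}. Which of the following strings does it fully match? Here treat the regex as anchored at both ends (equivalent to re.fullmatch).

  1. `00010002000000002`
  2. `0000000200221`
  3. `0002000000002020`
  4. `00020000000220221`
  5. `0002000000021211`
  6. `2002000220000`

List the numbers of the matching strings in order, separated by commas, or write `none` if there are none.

2, 3, 4, 5

1 → no match
2 → match
3 → match
4 → match
5 → match
6 → no match — must start with `000`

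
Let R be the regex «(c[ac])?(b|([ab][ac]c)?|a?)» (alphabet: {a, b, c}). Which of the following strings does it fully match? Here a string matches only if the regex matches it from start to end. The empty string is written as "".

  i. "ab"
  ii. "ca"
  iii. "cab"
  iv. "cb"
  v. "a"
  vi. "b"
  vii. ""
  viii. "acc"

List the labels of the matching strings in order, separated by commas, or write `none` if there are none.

ii, iii, v, vi, vii, viii

i → no match
ii → match
iii → match
iv → no match
v → match
vi → match
vii → match
viii → match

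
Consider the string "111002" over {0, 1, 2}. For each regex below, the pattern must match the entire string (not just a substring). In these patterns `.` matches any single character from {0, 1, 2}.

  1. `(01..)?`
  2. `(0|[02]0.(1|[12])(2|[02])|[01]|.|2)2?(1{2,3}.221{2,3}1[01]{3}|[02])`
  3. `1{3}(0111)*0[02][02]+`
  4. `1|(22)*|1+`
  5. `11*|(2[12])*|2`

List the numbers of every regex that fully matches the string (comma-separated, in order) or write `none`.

1 → no match
2 → no match
3 → match
4 → no match
5 → no match

3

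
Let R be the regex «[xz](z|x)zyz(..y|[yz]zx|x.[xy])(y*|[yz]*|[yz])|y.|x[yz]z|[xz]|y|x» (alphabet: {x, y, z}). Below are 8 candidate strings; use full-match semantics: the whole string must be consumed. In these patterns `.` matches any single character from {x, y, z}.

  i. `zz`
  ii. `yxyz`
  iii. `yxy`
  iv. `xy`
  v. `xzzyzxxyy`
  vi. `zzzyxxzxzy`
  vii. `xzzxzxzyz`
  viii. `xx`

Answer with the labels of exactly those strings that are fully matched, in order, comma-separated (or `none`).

i. `zz` → no match
ii. `yxyz` → no match
iii. `yxy` → no match
iv. `xy` → no match
v. `xzzyzxxyy` → match
vi. `zzzyxxzxzy` → no match
vii. `xzzxzxzyz` → no match
viii. `xx` → no match

v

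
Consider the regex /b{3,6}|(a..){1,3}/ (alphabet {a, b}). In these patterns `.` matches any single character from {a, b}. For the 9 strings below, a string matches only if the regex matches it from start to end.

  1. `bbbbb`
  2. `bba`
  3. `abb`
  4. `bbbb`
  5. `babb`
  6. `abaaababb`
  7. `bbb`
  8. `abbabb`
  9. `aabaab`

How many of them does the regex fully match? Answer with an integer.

1. `bbbbb` → match
2. `bba` → no match
3. `abb` → match
4. `bbbb` → match
5. `babb` → no match
6. `abaaababb` → match
7. `bbb` → match
8. `abbabb` → match
9. `aabaab` → match
Total matched: 7

7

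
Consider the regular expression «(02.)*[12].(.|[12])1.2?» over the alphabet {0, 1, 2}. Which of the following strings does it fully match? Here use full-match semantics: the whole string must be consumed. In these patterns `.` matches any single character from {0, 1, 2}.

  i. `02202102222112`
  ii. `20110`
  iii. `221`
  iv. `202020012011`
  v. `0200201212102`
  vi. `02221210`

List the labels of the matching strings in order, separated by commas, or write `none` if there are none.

i → match
ii → match
iii → no match
iv → no match
v → no match
vi → match

i, ii, vi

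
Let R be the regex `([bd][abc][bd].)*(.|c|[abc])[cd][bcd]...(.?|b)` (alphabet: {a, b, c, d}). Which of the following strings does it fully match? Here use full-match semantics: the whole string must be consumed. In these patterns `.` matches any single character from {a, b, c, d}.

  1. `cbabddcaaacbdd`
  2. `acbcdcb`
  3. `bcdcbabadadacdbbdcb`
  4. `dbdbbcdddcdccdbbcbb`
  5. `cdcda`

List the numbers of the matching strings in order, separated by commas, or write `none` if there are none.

1 → no match
2 → match
3 → match
4 → match
5 → no match

2, 3, 4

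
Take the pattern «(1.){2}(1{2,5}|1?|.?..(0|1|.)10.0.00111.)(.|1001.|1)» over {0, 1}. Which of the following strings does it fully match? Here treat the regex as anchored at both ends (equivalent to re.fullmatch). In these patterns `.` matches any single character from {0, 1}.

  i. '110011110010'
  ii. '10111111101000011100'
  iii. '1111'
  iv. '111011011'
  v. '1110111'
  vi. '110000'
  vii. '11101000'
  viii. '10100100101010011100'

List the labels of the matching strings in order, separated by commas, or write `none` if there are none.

ii, v, viii

i → no match
ii → match
iii → no match
iv → no match
v → match
vi → no match
vii → no match
viii → match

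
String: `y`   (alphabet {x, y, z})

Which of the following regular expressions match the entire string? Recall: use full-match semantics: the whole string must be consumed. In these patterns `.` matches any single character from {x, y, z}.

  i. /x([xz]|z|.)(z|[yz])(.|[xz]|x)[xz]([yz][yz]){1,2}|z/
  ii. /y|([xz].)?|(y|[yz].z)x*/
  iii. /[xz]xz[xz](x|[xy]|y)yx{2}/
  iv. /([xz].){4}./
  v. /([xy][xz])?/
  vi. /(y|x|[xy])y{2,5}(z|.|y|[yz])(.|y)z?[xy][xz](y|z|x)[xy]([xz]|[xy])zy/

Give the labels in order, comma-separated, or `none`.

i → no match
ii → match
iii → no match — must end with `x`
iv → no match
v → no match
vi → no match — must end with `zy`

ii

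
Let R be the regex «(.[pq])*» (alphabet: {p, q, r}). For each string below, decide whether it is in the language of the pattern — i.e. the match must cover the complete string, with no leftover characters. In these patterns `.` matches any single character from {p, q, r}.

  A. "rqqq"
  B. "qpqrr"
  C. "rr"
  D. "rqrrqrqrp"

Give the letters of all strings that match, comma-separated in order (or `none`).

A

A → match
B → no match
C → no match
D → no match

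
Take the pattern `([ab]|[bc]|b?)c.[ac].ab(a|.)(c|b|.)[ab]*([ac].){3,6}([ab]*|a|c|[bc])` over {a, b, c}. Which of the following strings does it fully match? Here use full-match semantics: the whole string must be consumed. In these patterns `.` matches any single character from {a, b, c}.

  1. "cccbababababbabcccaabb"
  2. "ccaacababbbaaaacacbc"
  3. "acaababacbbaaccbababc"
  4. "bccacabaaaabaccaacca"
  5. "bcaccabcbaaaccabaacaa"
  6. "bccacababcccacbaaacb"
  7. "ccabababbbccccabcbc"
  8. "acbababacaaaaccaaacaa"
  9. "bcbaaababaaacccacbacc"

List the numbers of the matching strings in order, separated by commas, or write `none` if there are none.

1, 2, 3, 4, 5, 6, 7, 8, 9

1 → match
2 → match
3 → match
4 → match
5 → match
6 → match
7 → match
8 → match
9 → match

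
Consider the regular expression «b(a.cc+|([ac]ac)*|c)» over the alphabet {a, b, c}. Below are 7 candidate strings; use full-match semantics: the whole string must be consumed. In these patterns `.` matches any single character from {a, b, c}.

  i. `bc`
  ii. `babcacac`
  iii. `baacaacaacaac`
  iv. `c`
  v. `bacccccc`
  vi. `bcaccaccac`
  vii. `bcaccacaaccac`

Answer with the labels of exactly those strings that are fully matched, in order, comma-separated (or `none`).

i, iii, v, vi, vii

i. `bc` → match
ii. `babcacac` → no match
iii → match
iv. `c` → no match — must start with `b`
v. `bacccccc` → match
vi. `bcaccaccac` → match
vii → match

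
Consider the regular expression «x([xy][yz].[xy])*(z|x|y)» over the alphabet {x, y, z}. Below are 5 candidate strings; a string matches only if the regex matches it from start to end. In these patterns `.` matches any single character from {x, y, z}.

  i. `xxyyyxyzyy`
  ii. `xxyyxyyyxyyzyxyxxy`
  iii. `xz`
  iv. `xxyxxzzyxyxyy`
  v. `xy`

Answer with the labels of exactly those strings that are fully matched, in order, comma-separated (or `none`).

i, ii, iii, v

i. `xxyyyxyzyy` → match
ii → match
iii. `xz` → match
iv → no match
v. `xy` → match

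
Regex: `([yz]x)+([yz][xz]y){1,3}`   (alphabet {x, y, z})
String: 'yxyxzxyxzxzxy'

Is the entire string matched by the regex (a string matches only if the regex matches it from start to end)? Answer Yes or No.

Yes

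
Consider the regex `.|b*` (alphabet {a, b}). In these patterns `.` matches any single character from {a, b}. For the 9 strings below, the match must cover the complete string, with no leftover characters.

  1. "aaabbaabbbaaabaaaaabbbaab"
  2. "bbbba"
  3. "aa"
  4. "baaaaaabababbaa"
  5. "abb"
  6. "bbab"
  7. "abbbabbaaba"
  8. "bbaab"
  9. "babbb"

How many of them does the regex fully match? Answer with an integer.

1 → no match
2 → no match
3 → no match
4 → no match
5 → no match
6 → no match
7 → no match
8 → no match
9 → no match
Total matched: 0

0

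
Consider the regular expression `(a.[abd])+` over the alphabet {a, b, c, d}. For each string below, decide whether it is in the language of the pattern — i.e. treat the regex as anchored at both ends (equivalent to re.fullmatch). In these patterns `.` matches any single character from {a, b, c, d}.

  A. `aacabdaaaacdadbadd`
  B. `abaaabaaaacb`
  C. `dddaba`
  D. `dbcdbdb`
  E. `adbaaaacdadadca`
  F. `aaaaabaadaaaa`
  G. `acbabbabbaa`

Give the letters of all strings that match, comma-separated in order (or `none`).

B

A → no match
B → match
C → no match — must start with `a`
D → no match — must start with `a`
E → no match
F → no match
G → no match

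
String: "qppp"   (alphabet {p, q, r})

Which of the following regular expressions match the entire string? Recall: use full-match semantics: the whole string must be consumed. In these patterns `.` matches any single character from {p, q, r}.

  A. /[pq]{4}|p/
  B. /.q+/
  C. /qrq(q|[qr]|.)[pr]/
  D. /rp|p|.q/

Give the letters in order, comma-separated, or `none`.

A

A → match
B → no match — must end with "q"
C → no match — must start with "qrq"
D → no match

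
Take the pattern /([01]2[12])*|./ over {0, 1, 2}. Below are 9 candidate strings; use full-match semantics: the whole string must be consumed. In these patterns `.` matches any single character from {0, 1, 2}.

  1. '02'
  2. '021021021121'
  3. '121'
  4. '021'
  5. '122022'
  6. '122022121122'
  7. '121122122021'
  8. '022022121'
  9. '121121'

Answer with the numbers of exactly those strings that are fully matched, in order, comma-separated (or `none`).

1 → no match
2 → match
3 → match
4 → match
5 → match
6 → match
7 → match
8 → match
9 → match

2, 3, 4, 5, 6, 7, 8, 9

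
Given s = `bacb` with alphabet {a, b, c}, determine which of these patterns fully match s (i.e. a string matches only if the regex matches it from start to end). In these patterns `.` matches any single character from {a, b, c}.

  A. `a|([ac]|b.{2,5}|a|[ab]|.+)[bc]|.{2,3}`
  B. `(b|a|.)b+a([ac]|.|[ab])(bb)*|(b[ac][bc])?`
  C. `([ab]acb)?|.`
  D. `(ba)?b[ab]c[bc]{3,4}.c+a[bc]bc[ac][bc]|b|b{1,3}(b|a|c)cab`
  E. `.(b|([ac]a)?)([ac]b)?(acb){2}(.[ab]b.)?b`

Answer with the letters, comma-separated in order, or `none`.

A, C

A → match
B → no match
C → match
D → no match
E → no match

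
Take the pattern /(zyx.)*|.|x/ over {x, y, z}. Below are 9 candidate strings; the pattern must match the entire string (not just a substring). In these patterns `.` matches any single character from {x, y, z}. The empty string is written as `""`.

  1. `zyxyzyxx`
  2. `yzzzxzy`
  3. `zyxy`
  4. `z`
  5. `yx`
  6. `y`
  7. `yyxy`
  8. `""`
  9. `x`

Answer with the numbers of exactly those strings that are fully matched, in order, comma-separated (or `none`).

1 → match
2 → no match
3 → match
4 → match
5 → no match
6 → match
7 → no match
8 → match
9 → match

1, 3, 4, 6, 8, 9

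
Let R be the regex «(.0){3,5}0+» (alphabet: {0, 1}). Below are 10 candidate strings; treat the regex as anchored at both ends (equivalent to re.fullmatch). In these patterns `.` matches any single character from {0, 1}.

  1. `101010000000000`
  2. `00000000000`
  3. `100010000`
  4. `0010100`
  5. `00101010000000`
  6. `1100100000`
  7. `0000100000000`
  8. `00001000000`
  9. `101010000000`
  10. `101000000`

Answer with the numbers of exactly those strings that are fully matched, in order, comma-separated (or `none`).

1, 2, 3, 4, 5, 7, 8, 9, 10

1 → match
2 → match
3 → match
4 → match
5 → match
6 → no match
7 → match
8 → match
9 → match
10 → match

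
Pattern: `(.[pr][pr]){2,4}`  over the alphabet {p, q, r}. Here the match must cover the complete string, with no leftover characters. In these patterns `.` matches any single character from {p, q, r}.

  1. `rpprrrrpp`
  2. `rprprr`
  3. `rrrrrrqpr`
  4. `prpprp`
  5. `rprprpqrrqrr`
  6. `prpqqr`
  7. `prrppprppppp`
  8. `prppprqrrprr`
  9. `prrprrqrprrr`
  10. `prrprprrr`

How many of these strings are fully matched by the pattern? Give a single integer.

9

1 → match
2 → match
3 → match
4 → match
5 → match
6 → no match
7 → match
8 → match
9 → match
10 → match
Total matched: 9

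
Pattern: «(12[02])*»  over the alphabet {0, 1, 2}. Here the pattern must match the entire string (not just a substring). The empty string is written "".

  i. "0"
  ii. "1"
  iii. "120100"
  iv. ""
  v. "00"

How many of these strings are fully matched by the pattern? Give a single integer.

1

i → no match
ii → no match
iii → no match
iv → match
v → no match
Total matched: 1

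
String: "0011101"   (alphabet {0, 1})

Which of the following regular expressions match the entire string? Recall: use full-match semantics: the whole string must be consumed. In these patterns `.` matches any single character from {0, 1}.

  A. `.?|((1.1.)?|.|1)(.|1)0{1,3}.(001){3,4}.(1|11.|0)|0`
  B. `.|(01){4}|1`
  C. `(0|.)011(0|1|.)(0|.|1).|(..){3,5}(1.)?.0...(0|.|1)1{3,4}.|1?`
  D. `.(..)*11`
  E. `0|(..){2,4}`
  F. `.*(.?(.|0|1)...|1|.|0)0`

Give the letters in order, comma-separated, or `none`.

C

A → no match
B → no match
C → match
D → no match — must end with "11"
E → no match
F → no match — must end with "0"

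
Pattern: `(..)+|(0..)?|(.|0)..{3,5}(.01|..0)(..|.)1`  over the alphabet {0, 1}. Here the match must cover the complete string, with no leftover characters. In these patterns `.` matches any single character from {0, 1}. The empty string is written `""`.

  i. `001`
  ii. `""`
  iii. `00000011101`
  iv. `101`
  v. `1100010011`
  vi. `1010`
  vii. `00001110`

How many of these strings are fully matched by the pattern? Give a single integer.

i. `001` → match
ii. `""` → match
iii. `00000011101` → no match
iv. `101` → no match
v. `1100010011` → match
vi. `1010` → match
vii. `00001110` → match
Total matched: 5

5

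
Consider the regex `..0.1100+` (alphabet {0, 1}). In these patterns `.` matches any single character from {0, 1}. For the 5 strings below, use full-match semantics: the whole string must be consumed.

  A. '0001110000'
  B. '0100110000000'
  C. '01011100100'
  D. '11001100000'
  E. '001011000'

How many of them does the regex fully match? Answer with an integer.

A. '0001110000' → match
B → match
C. '01011100100' → no match
D. '11001100000' → match
E. '001011000' → no match
Total matched: 3

3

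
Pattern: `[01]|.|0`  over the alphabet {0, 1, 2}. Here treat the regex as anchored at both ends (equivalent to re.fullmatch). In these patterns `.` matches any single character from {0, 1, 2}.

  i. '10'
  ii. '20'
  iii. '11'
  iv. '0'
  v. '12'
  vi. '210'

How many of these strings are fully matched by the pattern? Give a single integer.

i → no match
ii → no match
iii → no match
iv → match
v → no match
vi → no match
Total matched: 1

1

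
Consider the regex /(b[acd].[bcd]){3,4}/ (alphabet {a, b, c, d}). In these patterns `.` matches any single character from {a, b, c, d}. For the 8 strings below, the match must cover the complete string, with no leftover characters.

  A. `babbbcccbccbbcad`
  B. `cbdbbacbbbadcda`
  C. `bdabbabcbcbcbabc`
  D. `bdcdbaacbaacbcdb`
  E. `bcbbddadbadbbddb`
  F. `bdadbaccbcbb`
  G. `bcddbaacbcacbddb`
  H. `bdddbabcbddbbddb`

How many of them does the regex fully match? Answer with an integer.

A → match
B → no match — must start with `b`
C → match
D → match
E → no match
F → match
G → match
H → match
Total matched: 6

6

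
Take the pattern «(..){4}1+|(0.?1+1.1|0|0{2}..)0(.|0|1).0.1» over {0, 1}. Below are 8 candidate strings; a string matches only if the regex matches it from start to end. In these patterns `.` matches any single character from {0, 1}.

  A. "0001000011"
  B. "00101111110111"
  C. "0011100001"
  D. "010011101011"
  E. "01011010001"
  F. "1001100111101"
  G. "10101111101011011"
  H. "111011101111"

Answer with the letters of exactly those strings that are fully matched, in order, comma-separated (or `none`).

A → match
B → no match
C → no match
D → no match
E → no match
F → no match
G → no match
H → match

A, H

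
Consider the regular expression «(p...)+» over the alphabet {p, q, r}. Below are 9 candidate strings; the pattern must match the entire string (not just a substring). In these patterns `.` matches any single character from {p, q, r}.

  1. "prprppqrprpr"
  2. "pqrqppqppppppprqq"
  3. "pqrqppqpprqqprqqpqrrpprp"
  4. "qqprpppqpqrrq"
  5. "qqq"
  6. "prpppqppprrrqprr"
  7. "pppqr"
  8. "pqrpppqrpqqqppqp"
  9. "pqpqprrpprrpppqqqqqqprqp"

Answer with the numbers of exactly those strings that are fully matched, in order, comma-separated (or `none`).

1, 3, 8

1 → match
2 → no match
3 → match
4 → no match — must start with "p"
5 → no match — must start with "p"
6 → no match
7 → no match
8 → match
9 → no match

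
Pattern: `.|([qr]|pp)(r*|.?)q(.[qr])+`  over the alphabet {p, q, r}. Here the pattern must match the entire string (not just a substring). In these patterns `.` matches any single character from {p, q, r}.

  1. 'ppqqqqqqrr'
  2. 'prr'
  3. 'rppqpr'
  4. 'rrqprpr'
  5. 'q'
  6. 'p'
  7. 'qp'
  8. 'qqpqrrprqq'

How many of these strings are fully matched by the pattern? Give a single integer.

1 → match
2 → no match
3 → no match
4 → match
5 → match
6 → match
7 → no match
8 → match
Total matched: 5

5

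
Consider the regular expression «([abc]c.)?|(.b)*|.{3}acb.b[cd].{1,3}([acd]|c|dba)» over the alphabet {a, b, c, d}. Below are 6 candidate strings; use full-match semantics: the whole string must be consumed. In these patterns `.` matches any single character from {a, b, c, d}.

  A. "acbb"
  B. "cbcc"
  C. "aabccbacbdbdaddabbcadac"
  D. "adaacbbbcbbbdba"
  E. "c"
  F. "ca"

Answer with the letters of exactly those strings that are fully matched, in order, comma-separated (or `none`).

A → no match
B → no match
C → no match
D → match
E → no match
F → no match

D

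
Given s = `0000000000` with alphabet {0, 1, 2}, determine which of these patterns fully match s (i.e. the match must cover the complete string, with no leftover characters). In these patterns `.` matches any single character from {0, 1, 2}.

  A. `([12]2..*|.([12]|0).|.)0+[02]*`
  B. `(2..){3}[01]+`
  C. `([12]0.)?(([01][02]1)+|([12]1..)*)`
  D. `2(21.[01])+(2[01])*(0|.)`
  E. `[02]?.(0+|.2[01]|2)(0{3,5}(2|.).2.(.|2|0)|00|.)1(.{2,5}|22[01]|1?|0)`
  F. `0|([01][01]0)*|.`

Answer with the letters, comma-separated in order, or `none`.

A

A → match
B → no match — must start with `2`
C → no match
D → no match — must start with `221`
E → no match
F → no match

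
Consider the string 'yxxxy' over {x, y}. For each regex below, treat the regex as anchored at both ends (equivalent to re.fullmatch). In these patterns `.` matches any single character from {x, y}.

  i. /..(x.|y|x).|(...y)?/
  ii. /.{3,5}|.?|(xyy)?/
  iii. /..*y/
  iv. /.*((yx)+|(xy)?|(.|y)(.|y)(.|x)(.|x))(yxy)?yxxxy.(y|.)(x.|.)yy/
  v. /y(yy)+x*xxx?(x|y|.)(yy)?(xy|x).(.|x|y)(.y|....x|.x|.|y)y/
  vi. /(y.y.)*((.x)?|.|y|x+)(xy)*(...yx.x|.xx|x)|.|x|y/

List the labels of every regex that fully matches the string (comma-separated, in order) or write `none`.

i → match
ii → match
iii → match
iv → no match — must end with 'yy'
v → no match — must start with 'yyy'
vi → no match

i, ii, iii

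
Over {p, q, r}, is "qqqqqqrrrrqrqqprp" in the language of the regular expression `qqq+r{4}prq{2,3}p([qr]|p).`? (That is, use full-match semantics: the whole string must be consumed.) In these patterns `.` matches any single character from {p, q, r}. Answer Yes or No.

No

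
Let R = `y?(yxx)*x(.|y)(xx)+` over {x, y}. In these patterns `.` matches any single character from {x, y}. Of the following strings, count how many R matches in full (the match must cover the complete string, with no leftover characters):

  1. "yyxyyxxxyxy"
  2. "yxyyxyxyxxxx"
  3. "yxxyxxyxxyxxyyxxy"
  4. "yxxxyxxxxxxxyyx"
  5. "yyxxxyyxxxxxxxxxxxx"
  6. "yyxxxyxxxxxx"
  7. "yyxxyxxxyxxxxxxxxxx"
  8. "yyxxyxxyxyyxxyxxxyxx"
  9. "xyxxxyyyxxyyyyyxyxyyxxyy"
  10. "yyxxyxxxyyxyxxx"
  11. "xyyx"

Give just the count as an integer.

1 → no match — must end with "xx"
2 → no match
3 → no match — must end with "xx"
4 → no match — must end with "xx"
5 → no match
6 → match
7 → match
8 → no match
9 → no match — must end with "xx"
10 → no match
11 → no match — must end with "xx"
Total matched: 2

2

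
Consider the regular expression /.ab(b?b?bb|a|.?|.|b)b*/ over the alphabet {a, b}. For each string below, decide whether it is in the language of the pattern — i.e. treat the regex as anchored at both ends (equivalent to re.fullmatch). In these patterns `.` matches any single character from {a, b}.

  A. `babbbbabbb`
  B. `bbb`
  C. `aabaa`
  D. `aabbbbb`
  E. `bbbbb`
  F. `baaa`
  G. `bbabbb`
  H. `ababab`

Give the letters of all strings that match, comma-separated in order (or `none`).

A → no match
B → no match
C → no match
D → match
E → no match
F → no match
G → no match
H → no match

D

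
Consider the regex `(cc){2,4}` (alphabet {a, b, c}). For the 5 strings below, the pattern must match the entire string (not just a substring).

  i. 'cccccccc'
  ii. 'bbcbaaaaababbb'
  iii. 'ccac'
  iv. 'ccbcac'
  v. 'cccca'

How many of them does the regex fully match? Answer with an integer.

i → match
ii → no match — must start with 'cc'
iii → no match — must end with 'cc'
iv → no match — must end with 'cc'
v → no match — must end with 'cc'
Total matched: 1

1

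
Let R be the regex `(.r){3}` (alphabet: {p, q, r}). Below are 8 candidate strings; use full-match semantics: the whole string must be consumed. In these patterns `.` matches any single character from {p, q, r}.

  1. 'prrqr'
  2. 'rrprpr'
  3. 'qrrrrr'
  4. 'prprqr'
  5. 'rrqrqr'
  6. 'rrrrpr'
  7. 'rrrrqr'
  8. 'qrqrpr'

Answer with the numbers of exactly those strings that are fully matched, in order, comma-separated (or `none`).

2, 3, 4, 5, 6, 7, 8

1 → no match
2 → match
3 → match
4 → match
5 → match
6 → match
7 → match
8 → match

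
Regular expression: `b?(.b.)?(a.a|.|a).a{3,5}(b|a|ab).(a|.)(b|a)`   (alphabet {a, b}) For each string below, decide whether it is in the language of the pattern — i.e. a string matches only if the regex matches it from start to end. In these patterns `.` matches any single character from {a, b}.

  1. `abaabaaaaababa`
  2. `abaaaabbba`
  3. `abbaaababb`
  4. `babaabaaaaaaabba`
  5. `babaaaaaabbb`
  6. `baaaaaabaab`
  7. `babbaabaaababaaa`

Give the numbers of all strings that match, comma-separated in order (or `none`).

1 → match
2. `abaaaabbba` → match
3. `abbaaababb` → no match
4 → match
5. `babaaaaaabbb` → match
6. `baaaaaabaab` → match
7 → no match

1, 2, 4, 5, 6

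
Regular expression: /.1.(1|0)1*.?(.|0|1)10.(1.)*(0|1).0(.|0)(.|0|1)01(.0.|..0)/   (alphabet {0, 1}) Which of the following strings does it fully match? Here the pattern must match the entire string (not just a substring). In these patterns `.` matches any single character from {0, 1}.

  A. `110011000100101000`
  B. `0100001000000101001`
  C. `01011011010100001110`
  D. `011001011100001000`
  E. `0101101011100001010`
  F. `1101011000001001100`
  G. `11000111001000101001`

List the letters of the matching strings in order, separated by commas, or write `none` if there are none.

A, B, C, D, E, F

A → match
B → match
C → match
D → match
E → match
F → match
G → no match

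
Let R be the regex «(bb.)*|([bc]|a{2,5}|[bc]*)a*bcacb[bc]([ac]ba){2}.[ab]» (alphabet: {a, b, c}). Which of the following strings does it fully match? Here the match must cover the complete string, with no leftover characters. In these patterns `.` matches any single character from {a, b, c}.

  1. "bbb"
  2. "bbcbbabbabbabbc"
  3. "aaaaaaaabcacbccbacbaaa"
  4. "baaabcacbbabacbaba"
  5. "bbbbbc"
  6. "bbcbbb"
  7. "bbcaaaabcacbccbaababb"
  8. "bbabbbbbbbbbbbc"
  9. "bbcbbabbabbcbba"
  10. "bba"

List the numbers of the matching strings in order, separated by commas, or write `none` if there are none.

1, 2, 3, 4, 5, 6, 7, 8, 9, 10

1 → match
2 → match
3 → match
4 → match
5 → match
6 → match
7 → match
8 → match
9 → match
10 → match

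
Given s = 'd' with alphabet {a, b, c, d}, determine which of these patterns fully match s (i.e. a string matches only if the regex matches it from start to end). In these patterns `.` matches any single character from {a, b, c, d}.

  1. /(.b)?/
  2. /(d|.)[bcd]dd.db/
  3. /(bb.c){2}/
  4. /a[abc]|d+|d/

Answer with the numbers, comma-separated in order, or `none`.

4

1 → no match
2 → no match — must end with 'db'
3 → no match — must start with 'bb'
4 → match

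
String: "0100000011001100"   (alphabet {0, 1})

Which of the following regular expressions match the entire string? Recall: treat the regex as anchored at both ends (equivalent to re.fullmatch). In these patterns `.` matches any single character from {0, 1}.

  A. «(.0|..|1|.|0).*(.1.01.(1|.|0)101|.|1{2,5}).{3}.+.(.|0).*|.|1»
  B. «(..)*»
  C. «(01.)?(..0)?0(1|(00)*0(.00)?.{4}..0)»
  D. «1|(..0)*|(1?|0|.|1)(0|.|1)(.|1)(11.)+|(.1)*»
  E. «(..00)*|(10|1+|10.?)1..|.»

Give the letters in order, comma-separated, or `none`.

A, B, E

A → match
B → match
C → no match
D → no match
E → match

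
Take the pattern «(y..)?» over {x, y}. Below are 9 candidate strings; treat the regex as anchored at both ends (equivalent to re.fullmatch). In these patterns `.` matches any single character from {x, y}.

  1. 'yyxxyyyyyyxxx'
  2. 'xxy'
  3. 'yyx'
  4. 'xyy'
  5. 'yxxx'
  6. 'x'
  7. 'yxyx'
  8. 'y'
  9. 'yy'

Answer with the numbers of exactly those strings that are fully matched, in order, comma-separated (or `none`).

1 → no match
2. 'xxy' → no match
3. 'yyx' → match
4. 'xyy' → no match
5. 'yxxx' → no match
6. 'x' → no match
7. 'yxyx' → no match
8. 'y' → no match
9. 'yy' → no match

3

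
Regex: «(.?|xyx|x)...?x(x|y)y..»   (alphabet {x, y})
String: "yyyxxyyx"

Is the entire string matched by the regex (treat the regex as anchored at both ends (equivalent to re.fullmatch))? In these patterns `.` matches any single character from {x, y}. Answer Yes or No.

Yes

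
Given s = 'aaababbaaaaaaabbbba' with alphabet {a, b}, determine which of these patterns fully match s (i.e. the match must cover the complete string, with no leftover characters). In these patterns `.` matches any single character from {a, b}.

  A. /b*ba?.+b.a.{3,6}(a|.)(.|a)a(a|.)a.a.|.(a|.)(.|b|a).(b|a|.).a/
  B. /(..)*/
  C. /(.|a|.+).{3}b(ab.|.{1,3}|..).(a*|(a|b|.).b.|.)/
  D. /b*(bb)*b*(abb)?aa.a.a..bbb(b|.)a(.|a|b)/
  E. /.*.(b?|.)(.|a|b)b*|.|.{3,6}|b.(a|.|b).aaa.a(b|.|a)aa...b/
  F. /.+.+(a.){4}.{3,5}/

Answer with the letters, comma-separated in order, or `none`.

C, E, F

A → no match
B → no match
C → match
D → no match
E → match
F → match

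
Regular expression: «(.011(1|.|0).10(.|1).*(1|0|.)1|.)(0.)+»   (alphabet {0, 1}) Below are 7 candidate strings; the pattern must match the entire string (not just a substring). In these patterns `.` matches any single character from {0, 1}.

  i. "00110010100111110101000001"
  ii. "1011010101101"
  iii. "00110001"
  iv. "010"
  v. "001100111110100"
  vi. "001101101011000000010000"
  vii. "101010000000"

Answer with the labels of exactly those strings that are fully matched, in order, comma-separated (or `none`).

i → match
ii → no match
iii → no match
iv → no match
v → no match
vi → match
vii → no match

i, vi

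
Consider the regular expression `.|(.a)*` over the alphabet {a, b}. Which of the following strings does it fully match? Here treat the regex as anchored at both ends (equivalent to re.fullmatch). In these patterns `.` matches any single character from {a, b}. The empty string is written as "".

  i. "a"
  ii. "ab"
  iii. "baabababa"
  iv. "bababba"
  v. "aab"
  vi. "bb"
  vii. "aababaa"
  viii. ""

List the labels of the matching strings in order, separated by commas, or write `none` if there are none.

i → match
ii → no match
iii → no match
iv → no match
v → no match
vi → no match
vii → no match
viii → match

i, viii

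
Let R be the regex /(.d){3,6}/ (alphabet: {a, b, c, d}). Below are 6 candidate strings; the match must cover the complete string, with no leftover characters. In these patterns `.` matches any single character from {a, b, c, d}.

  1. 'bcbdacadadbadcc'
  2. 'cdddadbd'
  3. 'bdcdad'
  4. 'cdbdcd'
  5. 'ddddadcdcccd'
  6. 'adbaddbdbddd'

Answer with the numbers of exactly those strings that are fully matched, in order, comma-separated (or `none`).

1 → no match — must end with 'd'
2 → match
3 → match
4 → match
5 → no match
6 → no match

2, 3, 4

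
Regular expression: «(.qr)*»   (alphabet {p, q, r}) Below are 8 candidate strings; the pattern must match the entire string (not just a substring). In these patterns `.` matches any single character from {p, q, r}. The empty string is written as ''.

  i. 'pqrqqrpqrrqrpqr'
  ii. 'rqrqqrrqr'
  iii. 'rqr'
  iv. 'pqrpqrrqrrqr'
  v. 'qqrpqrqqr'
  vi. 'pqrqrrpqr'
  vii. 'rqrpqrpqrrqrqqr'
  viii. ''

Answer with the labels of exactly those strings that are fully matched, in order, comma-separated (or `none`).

i → match
ii → match
iii → match
iv → match
v → match
vi → no match
vii → match
viii → match

i, ii, iii, iv, v, vii, viii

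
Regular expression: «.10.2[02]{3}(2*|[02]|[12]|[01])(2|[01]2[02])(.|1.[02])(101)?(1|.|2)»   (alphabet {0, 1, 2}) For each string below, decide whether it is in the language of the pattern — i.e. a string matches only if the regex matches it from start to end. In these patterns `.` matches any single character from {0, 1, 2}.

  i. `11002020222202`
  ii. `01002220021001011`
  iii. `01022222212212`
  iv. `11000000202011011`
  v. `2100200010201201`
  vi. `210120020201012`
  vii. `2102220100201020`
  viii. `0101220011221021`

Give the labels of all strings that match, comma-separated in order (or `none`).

i → match
ii → match
iii → match
iv → no match
v → match
vi → match
vii → no match
viii → match

i, ii, iii, v, vi, viii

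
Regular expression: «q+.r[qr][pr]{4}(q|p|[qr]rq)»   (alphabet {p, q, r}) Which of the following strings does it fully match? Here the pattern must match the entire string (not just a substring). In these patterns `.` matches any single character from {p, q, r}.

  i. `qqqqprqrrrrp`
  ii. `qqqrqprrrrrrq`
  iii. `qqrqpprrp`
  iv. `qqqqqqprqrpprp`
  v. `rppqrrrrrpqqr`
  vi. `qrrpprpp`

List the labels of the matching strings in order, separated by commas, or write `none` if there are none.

i, iii, iv

i. `qqqqprqrrrrp` → match
ii → no match
iii. `qqrqpprrp` → match
iv → match
v → no match — must start with `q`
vi. `qrrpprpp` → no match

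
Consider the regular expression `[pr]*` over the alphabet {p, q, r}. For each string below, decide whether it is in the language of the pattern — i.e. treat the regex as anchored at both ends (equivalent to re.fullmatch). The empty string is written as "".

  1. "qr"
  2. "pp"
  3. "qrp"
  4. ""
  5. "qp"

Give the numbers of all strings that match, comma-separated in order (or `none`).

1 → no match
2 → match
3 → no match
4 → match
5 → no match

2, 4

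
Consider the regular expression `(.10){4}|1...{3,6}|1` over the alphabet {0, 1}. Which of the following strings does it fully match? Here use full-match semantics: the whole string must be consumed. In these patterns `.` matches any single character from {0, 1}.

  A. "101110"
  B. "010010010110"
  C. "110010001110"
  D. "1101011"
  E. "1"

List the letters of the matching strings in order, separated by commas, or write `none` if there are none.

A, B, D, E

A → match
B → match
C → no match
D → match
E → match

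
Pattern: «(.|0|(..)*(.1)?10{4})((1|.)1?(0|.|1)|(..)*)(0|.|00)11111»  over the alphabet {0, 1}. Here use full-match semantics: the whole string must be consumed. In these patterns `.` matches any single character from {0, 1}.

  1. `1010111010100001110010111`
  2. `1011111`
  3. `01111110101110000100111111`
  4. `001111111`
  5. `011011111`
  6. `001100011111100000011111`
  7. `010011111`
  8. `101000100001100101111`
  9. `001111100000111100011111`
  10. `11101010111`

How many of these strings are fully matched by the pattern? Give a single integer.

1 → no match — must end with `11111`
2. `1011111` → match
3 → no match
4. `001111111` → match
5. `011011111` → match
6 → match
7. `010011111` → match
8 → no match — must end with `11111`
9 → match
10. `11101010111` → no match — must end with `11111`
Total matched: 6

6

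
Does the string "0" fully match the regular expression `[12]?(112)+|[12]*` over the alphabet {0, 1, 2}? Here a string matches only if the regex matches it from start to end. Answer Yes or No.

No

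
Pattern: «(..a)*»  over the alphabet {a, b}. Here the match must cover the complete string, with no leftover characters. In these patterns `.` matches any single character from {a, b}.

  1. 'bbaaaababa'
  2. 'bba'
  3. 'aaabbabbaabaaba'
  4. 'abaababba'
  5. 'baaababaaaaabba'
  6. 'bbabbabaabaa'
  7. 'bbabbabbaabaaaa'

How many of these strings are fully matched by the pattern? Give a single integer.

6

1 → no match
2 → match
3 → match
4 → match
5 → match
6 → match
7 → match
Total matched: 6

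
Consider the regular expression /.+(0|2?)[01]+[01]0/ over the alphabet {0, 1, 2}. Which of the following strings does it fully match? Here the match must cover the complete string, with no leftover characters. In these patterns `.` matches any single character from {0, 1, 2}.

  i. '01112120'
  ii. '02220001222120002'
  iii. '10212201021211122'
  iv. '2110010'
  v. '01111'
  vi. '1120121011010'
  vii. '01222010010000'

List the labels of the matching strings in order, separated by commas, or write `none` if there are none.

i. '01112120' → no match
ii → no match — must end with '0'
iii → no match — must end with '0'
iv. '2110010' → match
v. '01111' → no match — must end with '0'
vi → match
vii → match

iv, vi, vii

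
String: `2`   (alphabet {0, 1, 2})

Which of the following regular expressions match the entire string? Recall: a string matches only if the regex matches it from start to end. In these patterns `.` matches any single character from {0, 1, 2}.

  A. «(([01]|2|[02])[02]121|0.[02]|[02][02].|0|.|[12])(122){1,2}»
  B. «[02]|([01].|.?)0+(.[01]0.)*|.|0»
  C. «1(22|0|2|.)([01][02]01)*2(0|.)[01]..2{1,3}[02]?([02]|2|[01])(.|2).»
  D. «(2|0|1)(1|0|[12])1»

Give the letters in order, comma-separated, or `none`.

B

A → no match — must end with `122`
B → match
C → no match — must start with `1`
D → no match — must end with `1`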